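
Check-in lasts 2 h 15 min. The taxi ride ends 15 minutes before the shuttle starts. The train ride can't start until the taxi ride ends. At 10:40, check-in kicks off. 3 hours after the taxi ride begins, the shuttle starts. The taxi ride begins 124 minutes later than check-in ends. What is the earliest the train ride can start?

17:44

Check-in ends at 10:40 + 135 min = 12:55.
The taxi ride starts at 12:55 + 124 min = 14:59.
The shuttle starts at 14:59 + 180 min = 17:59.
The taxi ride ends at 17:59 − 15 min = 17:44.
The train ride is bounded by the taxi ride, so the earliest it can start is 17:44.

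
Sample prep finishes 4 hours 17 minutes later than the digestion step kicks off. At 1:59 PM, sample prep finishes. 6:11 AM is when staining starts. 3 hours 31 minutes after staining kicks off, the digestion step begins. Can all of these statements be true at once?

Yes

The digestion step starts at 6:11 AM + 211 min = 9:42 AM.
Sample prep ends at 9:42 AM + 257 min = 1:59 PM.
That matches the stated 1:59 PM, so the schedule is consistent.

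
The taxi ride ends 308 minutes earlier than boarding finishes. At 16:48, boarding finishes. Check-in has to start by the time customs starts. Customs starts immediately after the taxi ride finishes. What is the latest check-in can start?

The taxi ride ends at 16:48 − 308 min = 11:40.
So customs starts at 11:40.
Check-in is bounded by customs, so the latest it can start is 11:40.

11:40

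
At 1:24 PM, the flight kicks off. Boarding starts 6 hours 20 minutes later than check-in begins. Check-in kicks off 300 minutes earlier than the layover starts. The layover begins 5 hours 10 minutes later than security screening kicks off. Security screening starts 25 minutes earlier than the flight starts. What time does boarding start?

7:29 PM

Security screening starts at 1:24 PM − 25 min = 12:59 PM.
The layover starts at 12:59 PM + 310 min = 6:09 PM.
Check-in starts at 6:09 PM − 300 min = 1:09 PM.
Boarding starts at 1:09 PM + 380 min = 7:29 PM.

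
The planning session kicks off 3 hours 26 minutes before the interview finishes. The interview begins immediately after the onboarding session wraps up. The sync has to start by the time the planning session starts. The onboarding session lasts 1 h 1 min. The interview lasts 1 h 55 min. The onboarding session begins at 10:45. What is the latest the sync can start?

The onboarding session ends at 10:45 + 61 min = 11:46.
So the interview starts at 11:46.
The interview ends at 11:46 + 115 min = 13:41.
The planning session starts at 13:41 − 206 min = 10:15.
The sync is bounded by the planning session, so the latest it can start is 10:15.

10:15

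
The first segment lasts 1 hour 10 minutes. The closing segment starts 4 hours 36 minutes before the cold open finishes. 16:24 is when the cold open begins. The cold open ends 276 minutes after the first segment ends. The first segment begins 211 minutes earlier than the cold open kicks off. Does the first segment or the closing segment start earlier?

The first segment starts at 16:24 − 211 min = 12:53.
The first segment ends at 12:53 + 70 min = 14:03.
The cold open ends at 14:03 + 276 min = 18:39.
The closing segment starts at 18:39 − 276 min = 14:03.
The first segment starts at 12:53 and the closing segment starts at 14:03, so the first segment is first.

the first segment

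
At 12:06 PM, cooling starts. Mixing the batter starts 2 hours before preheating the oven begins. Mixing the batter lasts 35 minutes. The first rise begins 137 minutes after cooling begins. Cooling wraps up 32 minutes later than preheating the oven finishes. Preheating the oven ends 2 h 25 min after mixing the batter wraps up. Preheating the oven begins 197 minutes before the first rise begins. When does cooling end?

12:38 PM

The first rise starts at 12:06 PM + 137 min = 2:23 PM.
Preheating the oven starts at 2:23 PM − 197 min = 11:06 AM.
Mixing the batter starts at 11:06 AM − 120 min = 9:06 AM.
Mixing the batter ends at 9:06 AM + 35 min = 9:41 AM.
Preheating the oven ends at 9:41 AM + 145 min = 12:06 PM.
Cooling ends at 12:06 PM + 32 min = 12:38 PM.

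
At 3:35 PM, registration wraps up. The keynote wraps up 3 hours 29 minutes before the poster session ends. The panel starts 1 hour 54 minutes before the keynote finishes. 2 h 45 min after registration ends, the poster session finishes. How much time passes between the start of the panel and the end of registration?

The poster session ends at 3:35 PM + 165 min = 6:20 PM.
The keynote ends at 6:20 PM − 209 min = 2:51 PM.
The panel starts at 2:51 PM − 114 min = 12:57 PM.
From 12:57 PM to 3:35 PM is 158 minutes.

158 minutes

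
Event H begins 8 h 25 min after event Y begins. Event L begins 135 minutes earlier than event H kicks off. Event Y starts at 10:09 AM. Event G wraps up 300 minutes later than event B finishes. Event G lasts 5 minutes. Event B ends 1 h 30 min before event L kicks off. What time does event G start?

Event H starts at 10:09 AM + 505 min = 6:34 PM.
Event L starts at 6:34 PM − 135 min = 4:19 PM.
Event B ends at 4:19 PM − 90 min = 2:49 PM.
Event G ends at 2:49 PM + 300 min = 7:49 PM.
Event G starts at 7:49 PM − 5 min = 7:44 PM.

7:44 PM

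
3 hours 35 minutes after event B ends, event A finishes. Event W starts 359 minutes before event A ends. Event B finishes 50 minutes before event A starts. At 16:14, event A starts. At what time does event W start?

Event B ends at 16:14 − 50 min = 15:24.
Event A ends at 15:24 + 215 min = 18:59.
Event W starts at 18:59 − 359 min = 13:00.

13:00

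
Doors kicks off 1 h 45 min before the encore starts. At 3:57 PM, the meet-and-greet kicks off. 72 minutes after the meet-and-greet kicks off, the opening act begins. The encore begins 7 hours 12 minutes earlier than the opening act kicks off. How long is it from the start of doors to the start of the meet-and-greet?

7 h 45 min

The opening act starts at 3:57 PM + 72 min = 5:09 PM.
The encore starts at 5:09 PM − 432 min = 9:57 AM.
Doors starts at 9:57 AM − 105 min = 8:12 AM.
From 8:12 AM to 3:57 PM is 7 h 45 min.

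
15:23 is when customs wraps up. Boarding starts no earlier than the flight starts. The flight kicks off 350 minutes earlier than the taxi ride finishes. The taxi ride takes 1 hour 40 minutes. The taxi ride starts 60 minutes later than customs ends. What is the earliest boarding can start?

The taxi ride starts at 15:23 + 60 min = 16:23.
The taxi ride ends at 16:23 + 100 min = 18:03.
The flight starts at 18:03 − 350 min = 12:13.
Boarding is bounded by the flight, so the earliest it can start is 12:13.

12:13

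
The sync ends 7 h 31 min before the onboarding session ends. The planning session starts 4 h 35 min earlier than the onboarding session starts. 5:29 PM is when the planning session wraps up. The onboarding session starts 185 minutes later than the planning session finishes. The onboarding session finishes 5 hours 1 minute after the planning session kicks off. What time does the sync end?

The onboarding session starts at 5:29 PM + 185 min = 8:34 PM.
The planning session starts at 8:34 PM − 275 min = 3:59 PM.
The onboarding session ends at 3:59 PM + 301 min = 9:00 PM.
The sync ends at 9:00 PM − 451 min = 1:29 PM.

1:29 PM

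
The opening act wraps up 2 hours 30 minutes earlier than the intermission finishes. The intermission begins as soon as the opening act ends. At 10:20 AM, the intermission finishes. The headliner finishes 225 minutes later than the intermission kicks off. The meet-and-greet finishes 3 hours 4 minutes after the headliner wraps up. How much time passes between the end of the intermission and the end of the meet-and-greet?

4 hours 19 minutes

The opening act ends at 10:20 AM − 150 min = 7:50 AM.
So the intermission starts at 7:50 AM.
The headliner ends at 7:50 AM + 225 min = 11:35 AM.
The meet-and-greet ends at 11:35 AM + 184 min = 2:39 PM.
From 10:20 AM to 2:39 PM is 4 hours 19 minutes.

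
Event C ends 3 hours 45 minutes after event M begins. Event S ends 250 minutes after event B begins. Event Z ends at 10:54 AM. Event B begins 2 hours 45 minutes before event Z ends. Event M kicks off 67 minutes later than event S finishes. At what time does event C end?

5:11 PM

Event B starts at 10:54 AM − 165 min = 8:09 AM.
Event S ends at 8:09 AM + 250 min = 12:19 PM.
Event M starts at 12:19 PM + 67 min = 1:26 PM.
Event C ends at 1:26 PM + 225 min = 5:11 PM.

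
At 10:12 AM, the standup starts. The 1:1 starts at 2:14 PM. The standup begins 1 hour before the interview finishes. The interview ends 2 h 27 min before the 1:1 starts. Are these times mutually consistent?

No

The interview ends at 2:14 PM − 147 min = 11:47 AM.
The standup starts at 11:47 AM − 60 min = 10:47 AM.
But the standup is also said to start at 10:12 AM — a 35-minute conflict.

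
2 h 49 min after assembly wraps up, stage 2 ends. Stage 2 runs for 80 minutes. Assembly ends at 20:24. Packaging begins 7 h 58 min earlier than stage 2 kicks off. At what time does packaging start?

Stage 2 ends at 20:24 + 169 min = 23:13.
Stage 2 starts at 23:13 − 80 min = 21:53.
Packaging starts at 21:53 − 478 min = 13:55.

13:55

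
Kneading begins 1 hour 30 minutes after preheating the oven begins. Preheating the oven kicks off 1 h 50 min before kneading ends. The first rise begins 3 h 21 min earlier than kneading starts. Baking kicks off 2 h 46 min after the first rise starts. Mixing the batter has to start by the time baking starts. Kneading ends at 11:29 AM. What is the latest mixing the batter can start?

Preheating the oven starts at 11:29 AM − 110 min = 9:39 AM.
Kneading starts at 9:39 AM + 90 min = 11:09 AM.
The first rise starts at 11:09 AM − 201 min = 7:48 AM.
Baking starts at 7:48 AM + 166 min = 10:34 AM.
Mixing the batter is bounded by baking, so the latest it can start is 10:34 AM.

10:34 AM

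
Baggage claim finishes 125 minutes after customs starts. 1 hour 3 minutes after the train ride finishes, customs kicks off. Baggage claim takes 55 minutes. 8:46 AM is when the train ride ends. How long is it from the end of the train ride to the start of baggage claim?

Customs starts at 8:46 AM + 63 min = 9:49 AM.
Baggage claim ends at 9:49 AM + 125 min = 11:54 AM.
Baggage claim starts at 11:54 AM − 55 min = 10:59 AM.
From 8:46 AM to 10:59 AM is 2 hours 13 minutes.

2 hours 13 minutes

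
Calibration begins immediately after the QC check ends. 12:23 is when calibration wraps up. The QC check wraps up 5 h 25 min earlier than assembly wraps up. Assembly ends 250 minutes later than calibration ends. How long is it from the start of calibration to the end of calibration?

Assembly ends at 12:23 + 250 min = 16:33.
The QC check ends at 16:33 − 325 min = 11:08.
So calibration starts at 11:08.
From 11:08 to 12:23 is 1 h 15 min.

1 h 15 min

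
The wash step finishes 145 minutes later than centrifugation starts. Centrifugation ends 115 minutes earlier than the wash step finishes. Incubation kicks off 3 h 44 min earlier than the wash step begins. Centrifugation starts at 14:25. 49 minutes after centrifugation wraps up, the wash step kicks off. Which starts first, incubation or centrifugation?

The wash step ends at 14:25 + 145 min = 16:50.
Centrifugation ends at 16:50 − 115 min = 14:55.
The wash step starts at 14:55 + 49 min = 15:44.
Incubation starts at 15:44 − 224 min = 12:00.
Incubation starts at 12:00 and centrifugation starts at 14:25, so incubation is first.

incubation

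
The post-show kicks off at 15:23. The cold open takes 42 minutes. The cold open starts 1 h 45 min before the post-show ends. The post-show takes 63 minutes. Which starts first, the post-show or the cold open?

The post-show ends at 15:23 + 63 min = 16:26.
The cold open starts at 16:26 − 105 min = 14:41.
The post-show starts at 15:23 and the cold open starts at 14:41, so the cold open is first.

the cold open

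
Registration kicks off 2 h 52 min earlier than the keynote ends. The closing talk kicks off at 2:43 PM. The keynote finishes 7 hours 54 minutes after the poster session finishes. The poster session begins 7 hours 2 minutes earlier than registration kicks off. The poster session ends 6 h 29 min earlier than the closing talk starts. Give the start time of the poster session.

The poster session ends at 2:43 PM − 389 min = 8:14 AM.
The keynote ends at 8:14 AM + 474 min = 4:08 PM.
Registration starts at 4:08 PM − 172 min = 1:16 PM.
The poster session starts at 1:16 PM − 422 min = 6:14 AM.

6:14 AM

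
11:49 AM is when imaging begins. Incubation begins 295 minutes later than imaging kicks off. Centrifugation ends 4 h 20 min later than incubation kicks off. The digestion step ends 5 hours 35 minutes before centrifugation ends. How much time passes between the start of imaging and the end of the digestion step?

220 minutes

Incubation starts at 11:49 AM + 295 min = 4:44 PM.
Centrifugation ends at 4:44 PM + 260 min = 9:04 PM.
The digestion step ends at 9:04 PM − 335 min = 3:29 PM.
From 11:49 AM to 3:29 PM is 220 minutes.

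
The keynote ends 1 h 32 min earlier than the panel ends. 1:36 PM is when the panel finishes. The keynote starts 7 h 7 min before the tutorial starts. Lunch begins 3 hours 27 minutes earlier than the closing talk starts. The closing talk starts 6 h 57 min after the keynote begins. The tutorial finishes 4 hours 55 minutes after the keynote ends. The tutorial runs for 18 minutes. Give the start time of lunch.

The keynote ends at 1:36 PM − 92 min = 12:04 PM.
The tutorial ends at 12:04 PM + 295 min = 4:59 PM.
The tutorial starts at 4:59 PM − 18 min = 4:41 PM.
The keynote starts at 4:41 PM − 427 min = 9:34 AM.
The closing talk starts at 9:34 AM + 417 min = 4:31 PM.
Lunch starts at 4:31 PM − 207 min = 1:04 PM.

1:04 PM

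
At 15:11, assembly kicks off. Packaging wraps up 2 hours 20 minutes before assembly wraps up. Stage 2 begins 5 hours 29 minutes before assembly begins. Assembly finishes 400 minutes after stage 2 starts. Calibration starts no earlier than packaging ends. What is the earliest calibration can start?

14:02

Stage 2 starts at 15:11 − 329 min = 09:42.
Assembly ends at 09:42 + 400 min = 16:22.
Packaging ends at 16:22 − 140 min = 14:02.
Calibration is bounded by packaging, so the earliest it can start is 14:02.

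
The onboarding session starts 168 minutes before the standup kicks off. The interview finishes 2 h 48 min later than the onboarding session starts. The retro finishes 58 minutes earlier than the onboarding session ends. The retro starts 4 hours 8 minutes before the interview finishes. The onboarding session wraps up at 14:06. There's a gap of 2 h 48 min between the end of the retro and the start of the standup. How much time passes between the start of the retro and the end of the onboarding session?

The retro ends at 14:06 − 58 min = 13:08.
The standup starts at 13:08 + 168 min = 15:56.
The onboarding session starts at 15:56 − 168 min = 13:08.
The interview ends at 13:08 + 168 min = 15:56.
The retro starts at 15:56 − 248 min = 11:48.
From 11:48 to 14:06 is 2 h 18 min.

2 h 18 min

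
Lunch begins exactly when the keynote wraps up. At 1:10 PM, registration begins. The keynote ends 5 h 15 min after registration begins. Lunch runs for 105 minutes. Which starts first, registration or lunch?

registration

The keynote ends at 1:10 PM + 315 min = 6:25 PM.
So lunch starts at 6:25 PM.
Registration starts at 1:10 PM and lunch starts at 6:25 PM, so registration is first.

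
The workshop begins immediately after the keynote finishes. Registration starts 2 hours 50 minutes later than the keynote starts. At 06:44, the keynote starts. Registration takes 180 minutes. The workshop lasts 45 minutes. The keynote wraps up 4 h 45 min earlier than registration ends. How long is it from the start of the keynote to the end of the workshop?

Registration starts at 06:44 + 170 min = 09:34.
Registration ends at 09:34 + 180 min = 12:34.
The keynote ends at 12:34 − 285 min = 07:49.
So the workshop starts at 07:49.
The workshop ends at 07:49 + 45 min = 08:34.
From 06:44 to 08:34 is 110 minutes.

110 minutes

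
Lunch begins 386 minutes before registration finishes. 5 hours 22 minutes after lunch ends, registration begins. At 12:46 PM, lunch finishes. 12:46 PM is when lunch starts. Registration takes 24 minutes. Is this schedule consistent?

Registration starts at 12:46 PM + 322 min = 6:08 PM.
Registration ends at 6:08 PM + 24 min = 6:32 PM.
Lunch starts at 6:32 PM − 386 min = 12:06 PM.
But lunch is also said to start at 12:46 PM — a 40-minute conflict.

No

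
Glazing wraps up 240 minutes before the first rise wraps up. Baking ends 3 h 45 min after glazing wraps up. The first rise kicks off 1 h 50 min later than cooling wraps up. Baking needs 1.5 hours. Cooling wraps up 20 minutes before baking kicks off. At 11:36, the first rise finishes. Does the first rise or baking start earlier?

Glazing ends at 11:36 − 240 min = 07:36.
Baking ends at 07:36 + 225 min = 11:21.
Baking starts at 11:21 − 90 min = 09:51.
Cooling ends at 09:51 − 20 min = 09:31.
The first rise starts at 09:31 + 110 min = 11:21.
The first rise starts at 11:21 and baking starts at 09:51, so baking is first.

baking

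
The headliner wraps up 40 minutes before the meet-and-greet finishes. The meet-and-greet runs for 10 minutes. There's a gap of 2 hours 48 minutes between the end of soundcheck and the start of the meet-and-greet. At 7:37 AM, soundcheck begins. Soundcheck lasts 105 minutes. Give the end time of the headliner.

Soundcheck ends at 7:37 AM + 105 min = 9:22 AM.
The meet-and-greet starts at 9:22 AM + 168 min = 12:10 PM.
The meet-and-greet ends at 12:10 PM + 10 min = 12:20 PM.
The headliner ends at 12:20 PM − 40 min = 11:40 AM.

11:40 AM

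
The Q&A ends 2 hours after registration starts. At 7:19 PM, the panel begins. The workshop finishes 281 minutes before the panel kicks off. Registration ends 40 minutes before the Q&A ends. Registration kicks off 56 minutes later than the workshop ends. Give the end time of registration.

4:54 PM

The workshop ends at 7:19 PM − 281 min = 2:38 PM.
Registration starts at 2:38 PM + 56 min = 3:34 PM.
The Q&A ends at 3:34 PM + 120 min = 5:34 PM.
Registration ends at 5:34 PM − 40 min = 4:54 PM.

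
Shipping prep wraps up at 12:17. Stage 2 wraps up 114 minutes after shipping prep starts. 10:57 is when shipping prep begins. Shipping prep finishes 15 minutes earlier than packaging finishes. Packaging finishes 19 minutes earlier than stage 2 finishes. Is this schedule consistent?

Yes

Stage 2 ends at 10:57 + 114 min = 12:51.
Packaging ends at 12:51 − 19 min = 12:32.
Shipping prep ends at 12:32 − 15 min = 12:17.
That matches the stated 12:17, so the schedule is consistent.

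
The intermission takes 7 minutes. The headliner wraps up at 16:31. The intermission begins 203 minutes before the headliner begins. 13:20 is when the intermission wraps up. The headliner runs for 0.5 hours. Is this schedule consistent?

The headliner starts at 16:31 − 30 min = 16:01.
The intermission starts at 16:01 − 203 min = 12:38.
The intermission ends at 12:38 + 7 min = 12:45.
But the intermission is also said to end at 13:20 — a 35-minute conflict.

No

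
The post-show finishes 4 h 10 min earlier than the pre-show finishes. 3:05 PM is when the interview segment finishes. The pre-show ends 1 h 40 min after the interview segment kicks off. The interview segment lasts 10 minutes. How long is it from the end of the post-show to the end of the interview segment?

2 h 40 min

The interview segment starts at 3:05 PM − 10 min = 2:55 PM.
The pre-show ends at 2:55 PM + 100 min = 4:35 PM.
The post-show ends at 4:35 PM − 250 min = 12:25 PM.
From 12:25 PM to 3:05 PM is 2 h 40 min.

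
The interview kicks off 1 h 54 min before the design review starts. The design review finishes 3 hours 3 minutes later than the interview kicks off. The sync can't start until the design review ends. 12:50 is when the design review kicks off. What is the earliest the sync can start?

The interview starts at 12:50 − 114 min = 10:56.
The design review ends at 10:56 + 183 min = 13:59.
The sync is bounded by the design review, so the earliest it can start is 13:59.

13:59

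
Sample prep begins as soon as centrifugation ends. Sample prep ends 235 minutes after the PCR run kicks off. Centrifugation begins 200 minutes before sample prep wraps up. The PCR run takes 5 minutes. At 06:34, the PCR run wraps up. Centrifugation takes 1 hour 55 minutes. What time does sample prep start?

The PCR run starts at 06:34 − 5 min = 06:29.
Sample prep ends at 06:29 + 235 min = 10:24.
Centrifugation starts at 10:24 − 200 min = 07:04.
Centrifugation ends at 07:04 + 115 min = 08:59.
So sample prep starts at 08:59.

08:59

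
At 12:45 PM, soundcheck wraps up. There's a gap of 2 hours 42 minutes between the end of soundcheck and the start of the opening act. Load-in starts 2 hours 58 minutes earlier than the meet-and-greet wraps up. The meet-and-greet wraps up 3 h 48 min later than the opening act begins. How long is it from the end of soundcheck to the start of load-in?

The opening act starts at 12:45 PM + 162 min = 3:27 PM.
The meet-and-greet ends at 3:27 PM + 228 min = 7:15 PM.
Load-in starts at 7:15 PM − 178 min = 4:17 PM.
From 12:45 PM to 4:17 PM is 3 h 32 min.

3 h 32 min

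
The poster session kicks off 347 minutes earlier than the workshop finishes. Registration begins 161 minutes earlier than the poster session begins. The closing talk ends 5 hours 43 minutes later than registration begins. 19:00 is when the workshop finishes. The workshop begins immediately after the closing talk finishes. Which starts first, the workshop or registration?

The poster session starts at 19:00 − 347 min = 13:13.
Registration starts at 13:13 − 161 min = 10:32.
The closing talk ends at 10:32 + 343 min = 16:15.
So the workshop starts at 16:15.
The workshop starts at 16:15 and registration starts at 10:32, so registration is first.

registration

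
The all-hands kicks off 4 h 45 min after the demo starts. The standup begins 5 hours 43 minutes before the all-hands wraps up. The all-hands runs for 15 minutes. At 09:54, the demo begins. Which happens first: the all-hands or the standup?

the standup

The all-hands starts at 09:54 + 285 min = 14:39.
The all-hands ends at 14:39 + 15 min = 14:54.
The standup starts at 14:54 − 343 min = 09:11.
The all-hands starts at 14:39 and the standup starts at 09:11, so the standup is first.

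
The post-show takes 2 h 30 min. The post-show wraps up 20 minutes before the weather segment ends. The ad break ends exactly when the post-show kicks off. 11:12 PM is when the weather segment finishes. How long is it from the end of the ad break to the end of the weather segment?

The post-show ends at 11:12 PM − 20 min = 10:52 PM.
The post-show starts at 10:52 PM − 150 min = 8:22 PM.
So the ad break ends at 8:22 PM.
From 8:22 PM to 11:12 PM is 2 hours 50 minutes.

2 hours 50 minutes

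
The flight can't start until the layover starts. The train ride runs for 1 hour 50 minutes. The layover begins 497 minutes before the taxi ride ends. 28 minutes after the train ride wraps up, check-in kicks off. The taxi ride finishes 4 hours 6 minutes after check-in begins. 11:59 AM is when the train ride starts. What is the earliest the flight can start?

10:06 AM

The train ride ends at 11:59 AM + 110 min = 1:49 PM.
Check-in starts at 1:49 PM + 28 min = 2:17 PM.
The taxi ride ends at 2:17 PM + 246 min = 6:23 PM.
The layover starts at 6:23 PM − 497 min = 10:06 AM.
The flight is bounded by the layover, so the earliest it can start is 10:06 AM.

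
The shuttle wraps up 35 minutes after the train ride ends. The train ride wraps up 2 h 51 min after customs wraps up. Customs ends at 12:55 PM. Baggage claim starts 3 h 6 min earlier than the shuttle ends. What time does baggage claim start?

1:15 PM

The train ride ends at 12:55 PM + 171 min = 3:46 PM.
The shuttle ends at 3:46 PM + 35 min = 4:21 PM.
Baggage claim starts at 4:21 PM − 186 min = 1:15 PM.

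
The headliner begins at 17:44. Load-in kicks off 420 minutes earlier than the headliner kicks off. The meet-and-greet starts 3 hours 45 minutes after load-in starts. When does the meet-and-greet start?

Load-in starts at 17:44 − 420 min = 10:44.
The meet-and-greet starts at 10:44 + 225 min = 14:29.

14:29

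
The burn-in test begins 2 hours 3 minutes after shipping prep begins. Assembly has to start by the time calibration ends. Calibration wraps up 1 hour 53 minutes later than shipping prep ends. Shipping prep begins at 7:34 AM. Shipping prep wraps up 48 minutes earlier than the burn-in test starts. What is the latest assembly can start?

The burn-in test starts at 7:34 AM + 123 min = 9:37 AM.
Shipping prep ends at 9:37 AM − 48 min = 8:49 AM.
Calibration ends at 8:49 AM + 113 min = 10:42 AM.
Assembly is bounded by calibration, so the latest it can start is 10:42 AM.

10:42 AM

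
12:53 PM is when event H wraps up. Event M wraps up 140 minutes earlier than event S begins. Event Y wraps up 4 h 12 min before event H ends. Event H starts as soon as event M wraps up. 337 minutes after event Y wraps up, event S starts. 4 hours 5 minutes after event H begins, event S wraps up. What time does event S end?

4:03 PM

Event Y ends at 12:53 PM − 252 min = 8:41 AM.
Event S starts at 8:41 AM + 337 min = 2:18 PM.
Event M ends at 2:18 PM − 140 min = 11:58 AM.
So event H starts at 11:58 AM.
Event S ends at 11:58 AM + 245 min = 4:03 PM.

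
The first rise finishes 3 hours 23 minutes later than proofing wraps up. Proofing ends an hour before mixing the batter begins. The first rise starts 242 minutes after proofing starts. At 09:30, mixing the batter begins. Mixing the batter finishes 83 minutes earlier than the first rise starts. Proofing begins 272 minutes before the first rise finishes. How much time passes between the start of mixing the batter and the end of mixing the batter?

Proofing ends at 09:30 − 60 min = 08:30.
The first rise ends at 08:30 + 203 min = 11:53.
Proofing starts at 11:53 − 272 min = 07:21.
The first rise starts at 07:21 + 242 min = 11:23.
Mixing the batter ends at 11:23 − 83 min = 10:00.
From 09:30 to 10:00 is 30 minutes.

30 minutes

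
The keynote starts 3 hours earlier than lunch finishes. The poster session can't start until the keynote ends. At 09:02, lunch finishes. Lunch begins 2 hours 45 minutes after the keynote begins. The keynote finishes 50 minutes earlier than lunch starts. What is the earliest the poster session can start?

07:57

The keynote starts at 09:02 − 180 min = 06:02.
Lunch starts at 06:02 + 165 min = 08:47.
The keynote ends at 08:47 − 50 min = 07:57.
The poster session is bounded by the keynote, so the earliest it can start is 07:57.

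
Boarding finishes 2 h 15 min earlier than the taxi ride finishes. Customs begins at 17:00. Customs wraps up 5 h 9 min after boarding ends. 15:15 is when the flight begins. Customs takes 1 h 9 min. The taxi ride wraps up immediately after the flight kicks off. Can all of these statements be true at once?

The taxi ride ends at 15:15.
Boarding ends at 15:15 − 135 min = 13:00.
Customs ends at 13:00 + 309 min = 18:09.
Customs starts at 18:09 − 69 min = 17:00.
That matches the stated 17:00, so the schedule is consistent.

Yes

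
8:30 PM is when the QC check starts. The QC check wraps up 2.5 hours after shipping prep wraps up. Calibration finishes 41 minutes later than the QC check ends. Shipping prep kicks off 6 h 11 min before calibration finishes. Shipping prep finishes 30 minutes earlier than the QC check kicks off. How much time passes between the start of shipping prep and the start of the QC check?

3.5 hours

Shipping prep ends at 8:30 PM − 30 min = 8:00 PM.
The QC check ends at 8:00 PM + 150 min = 10:30 PM.
Calibration ends at 10:30 PM + 41 min = 11:11 PM.
Shipping prep starts at 11:11 PM − 371 min = 5:00 PM.
From 5:00 PM to 8:30 PM is 3.5 hours.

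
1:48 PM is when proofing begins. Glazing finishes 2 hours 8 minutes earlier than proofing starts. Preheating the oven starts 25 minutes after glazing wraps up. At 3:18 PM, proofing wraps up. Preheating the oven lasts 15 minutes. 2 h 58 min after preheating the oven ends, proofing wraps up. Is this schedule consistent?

Yes

Glazing ends at 1:48 PM − 128 min = 11:40 AM.
Preheating the oven starts at 11:40 AM + 25 min = 12:05 PM.
Preheating the oven ends at 12:05 PM + 15 min = 12:20 PM.
Proofing ends at 12:20 PM + 178 min = 3:18 PM.
That matches the stated 3:18 PM, so the schedule is consistent.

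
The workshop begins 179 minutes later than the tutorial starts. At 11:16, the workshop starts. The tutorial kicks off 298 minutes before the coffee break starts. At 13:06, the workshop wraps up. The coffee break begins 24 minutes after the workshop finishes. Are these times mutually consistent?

No

The coffee break starts at 13:06 + 24 min = 13:30.
The tutorial starts at 13:30 − 298 min = 08:32.
The workshop starts at 08:32 + 179 min = 11:31.
But the workshop is also said to start at 11:16 — a 15-minute conflict.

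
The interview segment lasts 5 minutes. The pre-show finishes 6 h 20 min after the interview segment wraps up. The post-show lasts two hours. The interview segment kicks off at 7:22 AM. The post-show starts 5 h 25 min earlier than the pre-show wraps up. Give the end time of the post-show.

10:22 AM

The interview segment ends at 7:22 AM + 5 min = 7:27 AM.
The pre-show ends at 7:27 AM + 380 min = 1:47 PM.
The post-show starts at 1:47 PM − 325 min = 8:22 AM.
The post-show ends at 8:22 AM + 120 min = 10:22 AM.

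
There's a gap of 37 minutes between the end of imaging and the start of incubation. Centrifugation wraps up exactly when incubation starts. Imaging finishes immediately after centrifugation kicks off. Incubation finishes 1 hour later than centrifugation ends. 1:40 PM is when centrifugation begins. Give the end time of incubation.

3:17 PM

Imaging ends at 1:40 PM.
Incubation starts at 1:40 PM + 37 min = 2:17 PM.
So centrifugation ends at 2:17 PM.
Incubation ends at 2:17 PM + 60 min = 3:17 PM.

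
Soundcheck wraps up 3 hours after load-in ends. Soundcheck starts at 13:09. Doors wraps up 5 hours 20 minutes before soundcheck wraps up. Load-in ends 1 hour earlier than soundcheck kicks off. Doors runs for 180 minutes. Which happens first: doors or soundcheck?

Load-in ends at 13:09 − 60 min = 12:09.
Soundcheck ends at 12:09 + 180 min = 15:09.
Doors ends at 15:09 − 320 min = 09:49.
Doors starts at 09:49 − 180 min = 06:49.
Doors starts at 06:49 and soundcheck starts at 13:09, so doors is first.

doors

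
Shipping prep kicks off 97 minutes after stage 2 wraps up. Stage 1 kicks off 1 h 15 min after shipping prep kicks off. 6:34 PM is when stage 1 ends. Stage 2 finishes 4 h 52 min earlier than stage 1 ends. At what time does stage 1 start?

4:34 PM

Stage 2 ends at 6:34 PM − 292 min = 1:42 PM.
Shipping prep starts at 1:42 PM + 97 min = 3:19 PM.
Stage 1 starts at 3:19 PM + 75 min = 4:34 PM.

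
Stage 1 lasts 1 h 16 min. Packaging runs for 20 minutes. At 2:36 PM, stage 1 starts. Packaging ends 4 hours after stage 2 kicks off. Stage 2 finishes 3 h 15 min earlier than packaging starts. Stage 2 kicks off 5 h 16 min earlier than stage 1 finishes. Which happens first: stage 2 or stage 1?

Stage 1 ends at 2:36 PM + 76 min = 3:52 PM.
Stage 2 starts at 3:52 PM − 316 min = 10:36 AM.
Stage 2 starts at 10:36 AM and stage 1 starts at 2:36 PM, so stage 2 is first.

stage 2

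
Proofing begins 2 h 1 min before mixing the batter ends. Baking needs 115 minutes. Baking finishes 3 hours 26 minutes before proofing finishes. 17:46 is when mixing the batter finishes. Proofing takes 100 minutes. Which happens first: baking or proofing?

Proofing starts at 17:46 − 121 min = 15:45.
Proofing ends at 15:45 + 100 min = 17:25.
Baking ends at 17:25 − 206 min = 13:59.
Baking starts at 13:59 − 115 min = 12:04.
Baking starts at 12:04 and proofing starts at 15:45, so baking is first.

baking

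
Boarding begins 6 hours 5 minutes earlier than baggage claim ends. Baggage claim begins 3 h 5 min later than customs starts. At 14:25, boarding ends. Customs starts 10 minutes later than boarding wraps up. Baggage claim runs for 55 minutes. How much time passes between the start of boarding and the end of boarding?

1 hour 55 minutes

Customs starts at 14:25 + 10 min = 14:35.
Baggage claim starts at 14:35 + 185 min = 17:40.
Baggage claim ends at 17:40 + 55 min = 18:35.
Boarding starts at 18:35 − 365 min = 12:30.
From 12:30 to 14:25 is 1 hour 55 minutes.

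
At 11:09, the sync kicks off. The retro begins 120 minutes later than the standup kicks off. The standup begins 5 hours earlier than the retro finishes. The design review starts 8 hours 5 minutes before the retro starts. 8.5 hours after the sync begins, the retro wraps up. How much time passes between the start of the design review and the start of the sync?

2 hours 35 minutes

The retro ends at 11:09 + 510 min = 19:39.
The standup starts at 19:39 − 300 min = 14:39.
The retro starts at 14:39 + 120 min = 16:39.
The design review starts at 16:39 − 485 min = 08:34.
From 08:34 to 11:09 is 2 hours 35 minutes.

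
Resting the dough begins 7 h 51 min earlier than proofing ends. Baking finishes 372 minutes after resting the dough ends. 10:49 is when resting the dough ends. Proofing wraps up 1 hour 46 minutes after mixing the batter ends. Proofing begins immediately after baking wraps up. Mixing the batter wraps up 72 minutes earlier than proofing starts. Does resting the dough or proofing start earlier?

resting the dough

Baking ends at 10:49 + 372 min = 17:01.
So proofing starts at 17:01.
Mixing the batter ends at 17:01 − 72 min = 15:49.
Proofing ends at 15:49 + 106 min = 17:35.
Resting the dough starts at 17:35 − 471 min = 09:44.
Resting the dough starts at 09:44 and proofing starts at 17:01, so resting the dough is first.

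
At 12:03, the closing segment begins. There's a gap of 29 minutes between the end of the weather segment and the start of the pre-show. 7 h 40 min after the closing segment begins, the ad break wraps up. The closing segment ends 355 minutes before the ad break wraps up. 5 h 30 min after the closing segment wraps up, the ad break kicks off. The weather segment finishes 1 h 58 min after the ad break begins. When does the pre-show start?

21:45

The ad break ends at 12:03 + 460 min = 19:43.
The closing segment ends at 19:43 − 355 min = 13:48.
The ad break starts at 13:48 + 330 min = 19:18.
The weather segment ends at 19:18 + 118 min = 21:16.
The pre-show starts at 21:16 + 29 min = 21:45.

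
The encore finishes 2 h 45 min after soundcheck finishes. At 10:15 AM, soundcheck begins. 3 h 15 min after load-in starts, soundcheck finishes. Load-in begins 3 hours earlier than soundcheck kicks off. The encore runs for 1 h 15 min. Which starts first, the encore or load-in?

load-in

Load-in starts at 10:15 AM − 180 min = 7:15 AM.
Soundcheck ends at 7:15 AM + 195 min = 10:30 AM.
The encore ends at 10:30 AM + 165 min = 1:15 PM.
The encore starts at 1:15 PM − 75 min = 12:00 PM.
The encore starts at 12:00 PM and load-in starts at 7:15 AM, so load-in is first.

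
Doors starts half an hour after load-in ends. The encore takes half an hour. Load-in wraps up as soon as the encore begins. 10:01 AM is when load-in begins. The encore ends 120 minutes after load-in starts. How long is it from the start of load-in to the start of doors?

The encore ends at 10:01 AM + 120 min = 12:01 PM.
The encore starts at 12:01 PM − 30 min = 11:31 AM.
So load-in ends at 11:31 AM.
Doors starts at 11:31 AM + 30 min = 12:01 PM.
From 10:01 AM to 12:01 PM is two hours.

two hours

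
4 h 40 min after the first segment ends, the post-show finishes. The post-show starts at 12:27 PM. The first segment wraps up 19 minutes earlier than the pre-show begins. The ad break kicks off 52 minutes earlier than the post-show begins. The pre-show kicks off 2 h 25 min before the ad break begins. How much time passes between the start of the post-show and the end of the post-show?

64 minutes

The ad break starts at 12:27 PM − 52 min = 11:35 AM.
The pre-show starts at 11:35 AM − 145 min = 9:10 AM.
The first segment ends at 9:10 AM − 19 min = 8:51 AM.
The post-show ends at 8:51 AM + 280 min = 1:31 PM.
From 12:27 PM to 1:31 PM is 64 minutes.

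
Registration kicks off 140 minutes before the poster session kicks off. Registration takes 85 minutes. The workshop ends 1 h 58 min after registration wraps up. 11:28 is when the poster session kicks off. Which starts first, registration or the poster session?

Registration starts at 11:28 − 140 min = 09:08.
Registration starts at 09:08 and the poster session starts at 11:28, so registration is first.

registration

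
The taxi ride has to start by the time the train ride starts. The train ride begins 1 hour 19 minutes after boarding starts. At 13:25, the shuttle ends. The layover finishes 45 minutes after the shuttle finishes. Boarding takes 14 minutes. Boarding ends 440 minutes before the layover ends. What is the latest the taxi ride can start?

The layover ends at 13:25 + 45 min = 14:10.
Boarding ends at 14:10 − 440 min = 06:50.
Boarding starts at 06:50 − 14 min = 06:36.
The train ride starts at 06:36 + 79 min = 07:55.
The taxi ride is bounded by the train ride, so the latest it can start is 07:55.

07:55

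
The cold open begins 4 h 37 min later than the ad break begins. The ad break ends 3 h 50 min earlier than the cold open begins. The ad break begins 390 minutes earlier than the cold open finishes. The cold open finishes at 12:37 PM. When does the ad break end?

The ad break starts at 12:37 PM − 390 min = 6:07 AM.
The cold open starts at 6:07 AM + 277 min = 10:44 AM.
The ad break ends at 10:44 AM − 230 min = 6:54 AM.

6:54 AM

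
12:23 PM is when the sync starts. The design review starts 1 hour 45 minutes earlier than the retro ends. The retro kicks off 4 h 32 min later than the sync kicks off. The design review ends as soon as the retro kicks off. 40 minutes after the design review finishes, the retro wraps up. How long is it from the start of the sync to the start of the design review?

The retro starts at 12:23 PM + 272 min = 4:55 PM.
So the design review ends at 4:55 PM.
The retro ends at 4:55 PM + 40 min = 5:35 PM.
The design review starts at 5:35 PM − 105 min = 3:50 PM.
From 12:23 PM to 3:50 PM is 207 minutes.

207 minutes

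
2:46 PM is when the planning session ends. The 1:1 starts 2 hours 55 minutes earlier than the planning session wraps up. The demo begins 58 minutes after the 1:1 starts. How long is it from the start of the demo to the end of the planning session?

The 1:1 starts at 2:46 PM − 175 min = 11:51 AM.
The demo starts at 11:51 AM + 58 min = 12:49 PM.
From 12:49 PM to 2:46 PM is 1 h 57 min.

1 h 57 min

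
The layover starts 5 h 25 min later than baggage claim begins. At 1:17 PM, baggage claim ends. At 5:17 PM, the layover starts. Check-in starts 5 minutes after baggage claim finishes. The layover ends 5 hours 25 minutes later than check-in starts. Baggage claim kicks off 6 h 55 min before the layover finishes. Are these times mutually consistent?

Check-in starts at 1:17 PM + 5 min = 1:22 PM.
The layover ends at 1:22 PM + 325 min = 6:47 PM.
Baggage claim starts at 6:47 PM − 415 min = 11:52 AM.
The layover starts at 11:52 AM + 325 min = 5:17 PM.
That matches the stated 5:17 PM, so the schedule is consistent.

Yes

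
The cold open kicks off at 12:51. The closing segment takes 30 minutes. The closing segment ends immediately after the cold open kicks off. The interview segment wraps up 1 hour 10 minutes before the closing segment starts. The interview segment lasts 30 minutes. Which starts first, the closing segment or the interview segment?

The closing segment ends at 12:51.
The closing segment starts at 12:51 − 30 min = 12:21.
The interview segment ends at 12:21 − 70 min = 11:11.
The interview segment starts at 11:11 − 30 min = 10:41.
The closing segment starts at 12:21 and the interview segment starts at 10:41, so the interview segment is first.

the interview segment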